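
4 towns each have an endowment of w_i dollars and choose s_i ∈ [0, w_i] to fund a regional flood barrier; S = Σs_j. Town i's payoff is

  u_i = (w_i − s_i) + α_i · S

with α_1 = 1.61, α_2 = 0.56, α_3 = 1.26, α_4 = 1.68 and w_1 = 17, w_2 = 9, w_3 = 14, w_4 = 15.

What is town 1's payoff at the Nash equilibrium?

∂u_i/∂s_i = α_i − 1, so town i contributes w_i if α_i > 1, else 0.
α_i > 1 for i ∈ {1, 3, 4}; NE contributions (17, 0, 14, 15), S = 46.
u_1 = (17 − 17) + 1.61·46 = 74.06.

74.06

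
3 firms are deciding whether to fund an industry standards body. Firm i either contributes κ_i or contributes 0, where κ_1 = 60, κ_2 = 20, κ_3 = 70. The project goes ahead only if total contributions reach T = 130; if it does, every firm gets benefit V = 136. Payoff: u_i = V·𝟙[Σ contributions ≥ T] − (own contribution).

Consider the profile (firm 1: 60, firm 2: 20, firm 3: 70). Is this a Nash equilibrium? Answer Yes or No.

No

Total = 150 ≥ 130: provided.
Firm 1 (pledges 60, payoff 76): dropping to 0 → total 90, payoff 0. No gain.
Firm 2 (pledges 20, payoff 116): dropping to 0 → total 130, payoff 136. Profitable deviation.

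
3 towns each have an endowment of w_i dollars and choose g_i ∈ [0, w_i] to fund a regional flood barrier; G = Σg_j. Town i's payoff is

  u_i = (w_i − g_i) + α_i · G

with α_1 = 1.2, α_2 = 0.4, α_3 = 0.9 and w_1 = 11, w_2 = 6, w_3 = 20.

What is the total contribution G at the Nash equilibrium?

11

∂u_i/∂g_i = α_i − 1, so town i contributes w_i if α_i > 1, else 0.
α_i > 1 for i ∈ {1}; NE contributions (11, 0, 0), G = 11.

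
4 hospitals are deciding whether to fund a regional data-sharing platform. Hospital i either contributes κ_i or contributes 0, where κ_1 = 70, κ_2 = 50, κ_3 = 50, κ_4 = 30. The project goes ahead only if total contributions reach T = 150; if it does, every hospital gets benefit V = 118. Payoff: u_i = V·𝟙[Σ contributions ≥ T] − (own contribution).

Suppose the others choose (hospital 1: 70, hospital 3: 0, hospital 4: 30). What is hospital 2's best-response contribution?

Others' total = 100. Contributing 50 brings total to 150 ≥ 150: gain V − κ_2 = 68.
Best response: 50.

50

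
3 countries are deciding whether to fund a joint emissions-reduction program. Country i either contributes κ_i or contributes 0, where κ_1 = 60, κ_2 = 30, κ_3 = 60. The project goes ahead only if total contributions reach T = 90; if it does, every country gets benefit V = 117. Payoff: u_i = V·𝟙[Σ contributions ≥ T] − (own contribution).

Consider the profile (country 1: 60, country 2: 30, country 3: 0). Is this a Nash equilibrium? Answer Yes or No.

Yes

Total = 90 ≥ 90: provided.
Country 1 (pledges 60, payoff 57): dropping to 0 → total 30, payoff 0. No gain.
Country 2 (pledges 30, payoff 87): dropping to 0 → total 60, payoff 0. No gain.
Country 3 (pledges 0, payoff 117): pledging 60 → total 150, payoff 57. No gain.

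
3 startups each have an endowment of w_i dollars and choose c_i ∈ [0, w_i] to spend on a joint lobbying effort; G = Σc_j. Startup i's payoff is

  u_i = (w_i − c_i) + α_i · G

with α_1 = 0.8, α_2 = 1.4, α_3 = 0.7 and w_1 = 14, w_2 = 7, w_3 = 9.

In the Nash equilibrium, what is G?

∂u_i/∂c_i = α_i − 1, so startup i contributes w_i if α_i > 1, else 0.
α_i > 1 for i ∈ {2}; NE contributions (0, 7, 0), G = 7.

7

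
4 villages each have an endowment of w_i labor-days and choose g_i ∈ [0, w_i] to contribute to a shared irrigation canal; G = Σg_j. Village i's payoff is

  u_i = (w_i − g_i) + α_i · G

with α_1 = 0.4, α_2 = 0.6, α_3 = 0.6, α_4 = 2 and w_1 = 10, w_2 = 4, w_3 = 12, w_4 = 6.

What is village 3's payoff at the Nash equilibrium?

15.6

∂u_i/∂g_i = α_i − 1, so village i contributes w_i if α_i > 1, else 0.
α_i > 1 for i ∈ {4}; NE contributions (0, 0, 0, 6), G = 6.
u_3 = (12 − 0) + 0.6·6 = 15.6.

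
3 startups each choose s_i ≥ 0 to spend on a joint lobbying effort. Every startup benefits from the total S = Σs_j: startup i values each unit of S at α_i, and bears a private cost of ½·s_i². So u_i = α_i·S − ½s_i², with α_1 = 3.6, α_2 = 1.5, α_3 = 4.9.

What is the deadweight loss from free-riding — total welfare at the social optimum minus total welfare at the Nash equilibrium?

Startup i's FOC: ∂u_i/∂s_i = α_i − s_i = 0, so s_i* = α_i.
NE contributions = (3.6, 1.5, 4.9); S = 10.
W^NE = (Σα)·S − ½Σα_i² = 10² − ½·39.22 = 80.39.
Planner sets s_i = Σα_j = 10 for every i, so S^SO = 3·10 = 30.
W^SO = (Σα)·S^SO − ½·3·(Σα)² = (3/2)·10² = 150.
Deadweight loss = W^SO − W^NE = 69.61.

69.61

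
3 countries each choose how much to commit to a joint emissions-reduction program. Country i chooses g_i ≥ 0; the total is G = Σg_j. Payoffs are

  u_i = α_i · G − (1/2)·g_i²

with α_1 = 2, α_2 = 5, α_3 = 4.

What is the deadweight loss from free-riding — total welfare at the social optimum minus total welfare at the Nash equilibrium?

Country i's FOC: ∂u_i/∂g_i = α_i − g_i = 0, so g_i* = α_i.
NE contributions = (2, 5, 4); G = 11.
W^NE = (Σα)·G − ½Σα_i² = 11² − ½·45 = 98.5.
Planner sets g_i = Σα_j = 11 for every i, so G^SO = 3·11 = 33.
W^SO = (Σα)·G^SO − ½·3·(Σα)² = (3/2)·11² = 181.5.
Deadweight loss = W^SO − W^NE = 83.

83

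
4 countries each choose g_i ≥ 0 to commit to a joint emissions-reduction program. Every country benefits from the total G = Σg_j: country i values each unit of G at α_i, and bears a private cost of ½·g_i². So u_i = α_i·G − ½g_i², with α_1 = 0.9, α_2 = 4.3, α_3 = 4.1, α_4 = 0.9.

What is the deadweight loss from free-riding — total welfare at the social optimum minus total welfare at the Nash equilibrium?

122.5

Country i's FOC: ∂u_i/∂g_i = α_i − g_i = 0, so g_i* = α_i.
NE contributions = (0.9, 4.3, 4.1, 0.9); G = 10.2.
W^NE = (Σα)·G − ½Σα_i² = 10.2² − ½·36.92 = 85.58.
Planner sets g_i = Σα_j = 10.2 for every i, so G^SO = 4·10.2 = 40.8.
W^SO = (Σα)·G^SO − ½·4·(Σα)² = (4/2)·10.2² = 208.08.
Deadweight loss = W^SO − W^NE = 122.5.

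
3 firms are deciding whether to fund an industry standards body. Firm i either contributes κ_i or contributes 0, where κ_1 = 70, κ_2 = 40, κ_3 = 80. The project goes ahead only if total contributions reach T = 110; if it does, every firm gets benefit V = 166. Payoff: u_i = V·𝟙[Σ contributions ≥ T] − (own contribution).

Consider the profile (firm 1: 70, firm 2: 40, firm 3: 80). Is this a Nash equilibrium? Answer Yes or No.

No

Total = 190 ≥ 110: provided.
Firm 1 (pledges 70, payoff 96): dropping to 0 → total 120, payoff 166. Profitable deviation.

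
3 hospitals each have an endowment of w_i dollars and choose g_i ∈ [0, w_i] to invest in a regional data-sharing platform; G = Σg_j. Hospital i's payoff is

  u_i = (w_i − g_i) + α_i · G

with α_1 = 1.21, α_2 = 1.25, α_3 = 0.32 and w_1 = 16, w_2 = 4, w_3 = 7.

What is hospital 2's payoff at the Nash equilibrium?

25

∂u_i/∂g_i = α_i − 1, so hospital i contributes w_i if α_i > 1, else 0.
α_i > 1 for i ∈ {1, 2}; NE contributions (16, 4, 0), G = 20.
u_2 = (4 − 4) + 1.25·20 = 25.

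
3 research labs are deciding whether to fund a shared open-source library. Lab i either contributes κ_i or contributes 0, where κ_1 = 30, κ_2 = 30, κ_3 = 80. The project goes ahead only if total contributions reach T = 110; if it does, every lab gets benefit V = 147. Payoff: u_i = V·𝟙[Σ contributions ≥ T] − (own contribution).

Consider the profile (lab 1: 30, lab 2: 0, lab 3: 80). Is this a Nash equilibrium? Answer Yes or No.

Yes

Total = 110 ≥ 110: provided.
Lab 1 (pledges 30, payoff 117): dropping to 0 → total 80, payoff 0. No gain.
Lab 2 (pledges 0, payoff 147): pledging 30 → total 140, payoff 117. No gain.
Lab 3 (pledges 80, payoff 67): dropping to 0 → total 30, payoff 0. No gain.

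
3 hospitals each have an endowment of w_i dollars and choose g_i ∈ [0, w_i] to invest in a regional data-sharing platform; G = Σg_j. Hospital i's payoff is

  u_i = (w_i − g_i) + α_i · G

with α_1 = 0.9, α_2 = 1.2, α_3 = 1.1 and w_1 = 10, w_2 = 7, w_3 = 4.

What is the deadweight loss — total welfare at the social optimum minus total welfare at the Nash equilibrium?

∂u_i/∂g_i = α_i − 1, so hospital i contributes w_i if α_i > 1, else 0.
α_i > 1 for i ∈ {2, 3}; NE contributions (0, 7, 4), G = 11.
W^NE = Σw_i − G^NE + (Σα_i)·G^NE = 21 + 2.2·11 = 45.2.
Planner: ∂(Σu_j)/∂g_i = Σα_j − 1 = 2.2 > 0, so everyone contributes w_i; G^SO = 21, W^SO = 21 + 2.2·21 = 67.2.
Deadweight loss = 22.

22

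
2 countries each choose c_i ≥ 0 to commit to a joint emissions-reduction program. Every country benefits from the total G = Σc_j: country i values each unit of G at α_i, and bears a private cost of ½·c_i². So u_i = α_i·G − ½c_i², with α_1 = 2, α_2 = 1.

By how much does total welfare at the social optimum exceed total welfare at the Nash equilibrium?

Country i's FOC: ∂u_i/∂c_i = α_i − c_i = 0, so c_i* = α_i.
NE contributions = (2, 1); G = 3.
W^NE = (Σα)·G − ½Σα_i² = 3² − ½·5 = 6.5.
Planner sets c_i = Σα_j = 3 for every i, so G^SO = 2·3 = 6.
W^SO = (Σα)·G^SO − ½·2·(Σα)² = (2/2)·3² = 9.
Deadweight loss = W^SO − W^NE = 2.5.

2.5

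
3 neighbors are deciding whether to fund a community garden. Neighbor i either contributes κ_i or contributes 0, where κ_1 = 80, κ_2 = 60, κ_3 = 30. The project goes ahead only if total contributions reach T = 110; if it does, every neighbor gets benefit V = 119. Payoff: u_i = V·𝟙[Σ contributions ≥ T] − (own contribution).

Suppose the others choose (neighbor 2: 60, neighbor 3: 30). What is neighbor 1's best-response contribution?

Others' total = 90. Contributing 80 brings total to 170 ≥ 110: gain V − κ_1 = 39.
Best response: 80.

80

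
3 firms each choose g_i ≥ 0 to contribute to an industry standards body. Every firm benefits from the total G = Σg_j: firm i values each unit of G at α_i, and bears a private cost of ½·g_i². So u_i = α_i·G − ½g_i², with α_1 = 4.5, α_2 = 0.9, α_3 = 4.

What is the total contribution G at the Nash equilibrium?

Firm i's FOC: ∂u_i/∂g_i = α_i − g_i = 0, so g_i* = α_i.
NE contributions = (4.5, 0.9, 4); G = 9.4.

9.4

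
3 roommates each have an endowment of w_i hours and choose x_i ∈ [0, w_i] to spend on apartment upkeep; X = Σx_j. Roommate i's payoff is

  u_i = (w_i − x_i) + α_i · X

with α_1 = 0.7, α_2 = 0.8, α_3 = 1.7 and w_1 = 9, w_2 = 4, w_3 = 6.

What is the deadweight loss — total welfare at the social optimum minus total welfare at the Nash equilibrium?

28.6

∂u_i/∂x_i = α_i − 1, so roommate i contributes w_i if α_i > 1, else 0.
α_i > 1 for i ∈ {3}; NE contributions (0, 0, 6), X = 6.
W^NE = Σw_i − X^NE + (Σα_i)·X^NE = 19 + 2.2·6 = 32.2.
Planner: ∂(Σu_j)/∂x_i = Σα_j − 1 = 2.2 > 0, so everyone contributes w_i; X^SO = 19, W^SO = 19 + 2.2·19 = 60.8.
Deadweight loss = 28.6.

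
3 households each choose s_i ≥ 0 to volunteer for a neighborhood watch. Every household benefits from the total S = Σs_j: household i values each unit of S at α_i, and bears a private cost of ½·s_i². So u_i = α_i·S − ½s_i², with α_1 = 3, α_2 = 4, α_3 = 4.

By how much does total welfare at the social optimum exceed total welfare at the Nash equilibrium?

Household i's FOC: ∂u_i/∂s_i = α_i − s_i = 0, so s_i* = α_i.
NE contributions = (3, 4, 4); S = 11.
W^NE = (Σα)·S − ½Σα_i² = 11² − ½·41 = 100.5.
Planner sets s_i = Σα_j = 11 for every i, so S^SO = 3·11 = 33.
W^SO = (Σα)·S^SO − ½·3·(Σα)² = (3/2)·11² = 181.5.
Deadweight loss = W^SO − W^NE = 81.

81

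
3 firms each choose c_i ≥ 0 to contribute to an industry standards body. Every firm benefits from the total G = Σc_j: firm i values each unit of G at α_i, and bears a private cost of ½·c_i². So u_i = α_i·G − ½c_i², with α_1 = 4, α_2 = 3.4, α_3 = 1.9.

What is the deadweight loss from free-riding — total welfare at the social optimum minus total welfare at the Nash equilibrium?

58.83

Firm i's FOC: ∂u_i/∂c_i = α_i − c_i = 0, so c_i* = α_i.
NE contributions = (4, 3.4, 1.9); G = 9.3.
W^NE = (Σα)·G − ½Σα_i² = 9.3² − ½·31.17 = 70.905.
Planner sets c_i = Σα_j = 9.3 for every i, so G^SO = 3·9.3 = 27.9.
W^SO = (Σα)·G^SO − ½·3·(Σα)² = (3/2)·9.3² = 129.735.
Deadweight loss = W^SO − W^NE = 58.83.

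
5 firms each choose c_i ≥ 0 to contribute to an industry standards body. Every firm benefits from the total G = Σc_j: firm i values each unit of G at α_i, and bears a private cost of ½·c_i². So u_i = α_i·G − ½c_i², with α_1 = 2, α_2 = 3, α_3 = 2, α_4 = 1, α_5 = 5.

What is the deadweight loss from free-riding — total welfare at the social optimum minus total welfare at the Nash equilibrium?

Firm i's FOC: ∂u_i/∂c_i = α_i − c_i = 0, so c_i* = α_i.
NE contributions = (2, 3, 2, 1, 5); G = 13.
W^NE = (Σα)·G − ½Σα_i² = 13² − ½·43 = 147.5.
Planner sets c_i = Σα_j = 13 for every i, so G^SO = 5·13 = 65.
W^SO = (Σα)·G^SO − ½·5·(Σα)² = (5/2)·13² = 422.5.
Deadweight loss = W^SO − W^NE = 275.

275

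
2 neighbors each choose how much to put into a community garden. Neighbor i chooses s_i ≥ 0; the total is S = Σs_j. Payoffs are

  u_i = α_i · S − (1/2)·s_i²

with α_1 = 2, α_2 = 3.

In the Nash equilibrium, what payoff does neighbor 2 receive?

10.5

Neighbor i's FOC: ∂u_i/∂s_i = α_i − s_i = 0, so s_i* = α_i.
NE contributions = (2, 3); S = 5.
u_2 = α_2·S − ½·(s_2)² = 3·5 − ½·3² = 10.5.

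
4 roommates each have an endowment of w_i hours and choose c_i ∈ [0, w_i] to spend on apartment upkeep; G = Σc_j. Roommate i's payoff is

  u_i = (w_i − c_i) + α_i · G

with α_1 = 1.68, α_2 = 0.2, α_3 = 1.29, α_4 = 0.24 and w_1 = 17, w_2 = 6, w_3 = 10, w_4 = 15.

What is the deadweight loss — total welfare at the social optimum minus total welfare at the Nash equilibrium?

∂u_i/∂c_i = α_i − 1, so roommate i contributes w_i if α_i > 1, else 0.
α_i > 1 for i ∈ {1, 3}; NE contributions (17, 0, 10, 0), G = 27.
W^NE = Σw_i − G^NE + (Σα_i)·G^NE = 48 + 2.41·27 = 113.07.
Planner: ∂(Σu_j)/∂c_i = Σα_j − 1 = 2.41 > 0, so everyone contributes w_i; G^SO = 48, W^SO = 48 + 2.41·48 = 163.68.
Deadweight loss = 50.61.

50.61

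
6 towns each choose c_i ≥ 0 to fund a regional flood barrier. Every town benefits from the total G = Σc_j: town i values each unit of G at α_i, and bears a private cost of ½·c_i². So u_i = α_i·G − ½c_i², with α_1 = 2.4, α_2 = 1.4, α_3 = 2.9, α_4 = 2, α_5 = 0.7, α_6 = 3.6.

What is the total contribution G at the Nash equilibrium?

13

Town i's FOC: ∂u_i/∂c_i = α_i − c_i = 0, so c_i* = α_i.
NE contributions = (2.4, 1.4, 2.9, 2, 0.7, 3.6); G = 13.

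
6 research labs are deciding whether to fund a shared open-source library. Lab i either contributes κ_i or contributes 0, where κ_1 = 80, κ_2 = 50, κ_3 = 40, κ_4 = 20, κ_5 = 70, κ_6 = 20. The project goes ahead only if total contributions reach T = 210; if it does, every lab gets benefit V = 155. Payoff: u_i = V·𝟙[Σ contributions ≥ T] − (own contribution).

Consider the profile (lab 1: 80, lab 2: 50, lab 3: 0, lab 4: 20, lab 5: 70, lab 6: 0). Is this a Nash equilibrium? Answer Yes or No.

Yes

Total = 220 ≥ 210: provided.
Lab 1 (pledges 80, payoff 75): dropping to 0 → total 140, payoff 0. No gain.
Lab 2 (pledges 50, payoff 105): dropping to 0 → total 170, payoff 0. No gain.
Lab 3 (pledges 0, payoff 155): pledging 40 → total 260, payoff 115. No gain.
Lab 4 (pledges 20, payoff 135): dropping to 0 → total 200, payoff 0. No gain.
Lab 5 (pledges 70, payoff 85): dropping to 0 → total 150, payoff 0. No gain.
Lab 6 (pledges 0, payoff 155): pledging 20 → total 240, payoff 135. No gain.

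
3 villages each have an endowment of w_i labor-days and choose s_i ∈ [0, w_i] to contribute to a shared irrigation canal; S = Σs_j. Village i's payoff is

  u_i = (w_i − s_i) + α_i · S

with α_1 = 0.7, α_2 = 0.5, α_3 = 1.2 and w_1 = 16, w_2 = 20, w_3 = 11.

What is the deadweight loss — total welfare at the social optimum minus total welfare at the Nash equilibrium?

50.4

∂u_i/∂s_i = α_i − 1, so village i contributes w_i if α_i > 1, else 0.
α_i > 1 for i ∈ {3}; NE contributions (0, 0, 11), S = 11.
W^NE = Σw_i − S^NE + (Σα_i)·S^NE = 47 + 1.4·11 = 62.4.
Planner: ∂(Σu_j)/∂s_i = Σα_j − 1 = 1.4 > 0, so everyone contributes w_i; S^SO = 47, W^SO = 47 + 1.4·47 = 112.8.
Deadweight loss = 50.4.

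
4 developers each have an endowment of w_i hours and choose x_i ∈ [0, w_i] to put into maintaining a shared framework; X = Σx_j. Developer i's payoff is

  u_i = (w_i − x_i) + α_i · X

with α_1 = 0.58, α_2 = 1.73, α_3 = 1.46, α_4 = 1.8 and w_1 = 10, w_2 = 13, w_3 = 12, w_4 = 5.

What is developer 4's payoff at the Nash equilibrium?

∂u_i/∂x_i = α_i − 1, so developer i contributes w_i if α_i > 1, else 0.
α_i > 1 for i ∈ {2, 3, 4}; NE contributions (0, 13, 12, 5), X = 30.
u_4 = (5 − 5) + 1.8·30 = 54.

54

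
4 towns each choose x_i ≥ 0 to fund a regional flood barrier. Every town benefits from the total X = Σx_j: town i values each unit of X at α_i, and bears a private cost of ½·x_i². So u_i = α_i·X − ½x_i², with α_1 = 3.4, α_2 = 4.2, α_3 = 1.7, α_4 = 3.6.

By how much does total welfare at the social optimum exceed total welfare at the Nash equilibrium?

Town i's FOC: ∂u_i/∂x_i = α_i − x_i = 0, so x_i* = α_i.
NE contributions = (3.4, 4.2, 1.7, 3.6); X = 12.9.
W^NE = (Σα)·X − ½Σα_i² = 12.9² − ½·45.05 = 143.885.
Planner sets x_i = Σα_j = 12.9 for every i, so X^SO = 4·12.9 = 51.6.
W^SO = (Σα)·X^SO − ½·4·(Σα)² = (4/2)·12.9² = 332.82.
Deadweight loss = W^SO − W^NE = 188.935.

188.935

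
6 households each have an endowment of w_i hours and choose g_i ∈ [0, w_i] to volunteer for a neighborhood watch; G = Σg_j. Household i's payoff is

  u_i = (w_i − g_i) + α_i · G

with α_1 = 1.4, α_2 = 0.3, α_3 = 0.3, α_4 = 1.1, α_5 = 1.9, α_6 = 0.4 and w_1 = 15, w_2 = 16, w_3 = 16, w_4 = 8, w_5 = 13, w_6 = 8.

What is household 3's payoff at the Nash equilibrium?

26.8

∂u_i/∂g_i = α_i − 1, so household i contributes w_i if α_i > 1, else 0.
α_i > 1 for i ∈ {1, 4, 5}; NE contributions (15, 0, 0, 8, 13, 0), G = 36.
u_3 = (16 − 0) + 0.3·36 = 26.8.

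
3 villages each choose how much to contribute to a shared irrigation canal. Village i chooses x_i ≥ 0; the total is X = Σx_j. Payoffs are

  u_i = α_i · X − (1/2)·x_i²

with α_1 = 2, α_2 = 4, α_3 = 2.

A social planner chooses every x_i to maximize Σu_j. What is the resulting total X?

24

Planner FOC: ∂(Σu_j)/∂x_i = (Σα_j) − x_i = 0, so x_i^SO = Σα_j = 8 for every i; X^SO = 24.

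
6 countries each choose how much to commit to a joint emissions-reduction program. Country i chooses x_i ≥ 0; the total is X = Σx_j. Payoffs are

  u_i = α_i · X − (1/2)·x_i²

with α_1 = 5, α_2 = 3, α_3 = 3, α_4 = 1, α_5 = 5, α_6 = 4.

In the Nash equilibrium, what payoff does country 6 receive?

76

Country i's FOC: ∂u_i/∂x_i = α_i − x_i = 0, so x_i* = α_i.
NE contributions = (5, 3, 3, 1, 5, 4); X = 21.
u_6 = α_6·X − ½·(x_6)² = 4·21 − ½·4² = 76.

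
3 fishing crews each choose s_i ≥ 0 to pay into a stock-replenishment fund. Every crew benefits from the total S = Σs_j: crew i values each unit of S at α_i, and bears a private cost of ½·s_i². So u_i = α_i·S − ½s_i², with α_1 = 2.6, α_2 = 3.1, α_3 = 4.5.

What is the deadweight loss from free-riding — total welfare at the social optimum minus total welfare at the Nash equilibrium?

70.33

Crew i's FOC: ∂u_i/∂s_i = α_i − s_i = 0, so s_i* = α_i.
NE contributions = (2.6, 3.1, 4.5); S = 10.2.
W^NE = (Σα)·S − ½Σα_i² = 10.2² − ½·36.62 = 85.73.
Planner sets s_i = Σα_j = 10.2 for every i, so S^SO = 3·10.2 = 30.6.
W^SO = (Σα)·S^SO − ½·3·(Σα)² = (3/2)·10.2² = 156.06.
Deadweight loss = W^SO − W^NE = 70.33.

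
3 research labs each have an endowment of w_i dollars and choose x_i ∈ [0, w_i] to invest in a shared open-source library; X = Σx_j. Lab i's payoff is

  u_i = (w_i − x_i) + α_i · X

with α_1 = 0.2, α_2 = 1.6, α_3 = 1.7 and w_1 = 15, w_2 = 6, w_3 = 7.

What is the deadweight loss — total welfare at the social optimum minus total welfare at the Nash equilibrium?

37.5

∂u_i/∂x_i = α_i − 1, so lab i contributes w_i if α_i > 1, else 0.
α_i > 1 for i ∈ {2, 3}; NE contributions (0, 6, 7), X = 13.
W^NE = Σw_i − X^NE + (Σα_i)·X^NE = 28 + 2.5·13 = 60.5.
Planner: ∂(Σu_j)/∂x_i = Σα_j − 1 = 2.5 > 0, so everyone contributes w_i; X^SO = 28, W^SO = 28 + 2.5·28 = 98.
Deadweight loss = 37.5.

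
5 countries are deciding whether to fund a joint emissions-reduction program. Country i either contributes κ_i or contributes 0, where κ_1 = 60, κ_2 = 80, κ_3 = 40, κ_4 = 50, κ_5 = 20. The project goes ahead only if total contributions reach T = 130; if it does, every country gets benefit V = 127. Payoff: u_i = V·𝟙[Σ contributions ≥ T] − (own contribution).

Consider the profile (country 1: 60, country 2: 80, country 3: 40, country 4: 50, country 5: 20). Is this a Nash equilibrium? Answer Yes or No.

Total = 250 ≥ 130: provided.
Country 1 (pledges 60, payoff 67): dropping to 0 → total 190, payoff 127. Profitable deviation.

No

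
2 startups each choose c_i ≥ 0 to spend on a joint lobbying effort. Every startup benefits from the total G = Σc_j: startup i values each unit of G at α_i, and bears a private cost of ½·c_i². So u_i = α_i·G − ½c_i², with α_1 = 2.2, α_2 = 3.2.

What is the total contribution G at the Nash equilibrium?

5.4

Startup i's FOC: ∂u_i/∂c_i = α_i − c_i = 0, so c_i* = α_i.
NE contributions = (2.2, 3.2); G = 5.4.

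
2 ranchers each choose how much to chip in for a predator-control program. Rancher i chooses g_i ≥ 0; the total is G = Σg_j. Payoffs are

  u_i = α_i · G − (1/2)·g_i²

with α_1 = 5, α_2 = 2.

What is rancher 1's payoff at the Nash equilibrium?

22.5

Rancher i's FOC: ∂u_i/∂g_i = α_i − g_i = 0, so g_i* = α_i.
NE contributions = (5, 2); G = 7.
u_1 = α_1·G − ½·(g_1)² = 5·7 − ½·5² = 22.5.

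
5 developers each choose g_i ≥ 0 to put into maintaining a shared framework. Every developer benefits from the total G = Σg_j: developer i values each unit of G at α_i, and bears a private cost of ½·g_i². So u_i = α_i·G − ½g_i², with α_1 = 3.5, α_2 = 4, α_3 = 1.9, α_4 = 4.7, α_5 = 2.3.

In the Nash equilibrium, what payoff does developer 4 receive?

66.035

Developer i's FOC: ∂u_i/∂g_i = α_i − g_i = 0, so g_i* = α_i.
NE contributions = (3.5, 4, 1.9, 4.7, 2.3); G = 16.4.
u_4 = α_4·G − ½·(g_4)² = 4.7·16.4 − ½·4.7² = 66.035.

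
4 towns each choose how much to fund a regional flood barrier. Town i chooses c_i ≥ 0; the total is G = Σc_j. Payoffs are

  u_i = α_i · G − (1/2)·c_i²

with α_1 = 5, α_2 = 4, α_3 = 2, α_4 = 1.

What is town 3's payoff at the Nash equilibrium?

Town i's FOC: ∂u_i/∂c_i = α_i − c_i = 0, so c_i* = α_i.
NE contributions = (5, 4, 2, 1); G = 12.
u_3 = α_3·G − ½·(c_3)² = 2·12 − ½·2² = 22.

22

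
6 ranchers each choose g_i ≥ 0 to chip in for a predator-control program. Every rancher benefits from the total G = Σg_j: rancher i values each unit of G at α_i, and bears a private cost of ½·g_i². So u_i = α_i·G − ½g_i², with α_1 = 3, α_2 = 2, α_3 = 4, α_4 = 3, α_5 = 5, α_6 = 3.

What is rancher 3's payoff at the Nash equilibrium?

Rancher i's FOC: ∂u_i/∂g_i = α_i − g_i = 0, so g_i* = α_i.
NE contributions = (3, 2, 4, 3, 5, 3); G = 20.
u_3 = α_3·G − ½·(g_3)² = 4·20 − ½·4² = 72.

72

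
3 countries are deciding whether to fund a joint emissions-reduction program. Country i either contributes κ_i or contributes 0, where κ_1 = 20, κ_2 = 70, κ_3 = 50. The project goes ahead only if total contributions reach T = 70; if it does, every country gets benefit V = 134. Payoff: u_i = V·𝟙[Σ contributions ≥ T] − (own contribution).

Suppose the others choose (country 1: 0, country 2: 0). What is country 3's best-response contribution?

Others' total = 0. Even contributing 50 gives 50 < 70: no benefit either way.
Best response: 0.

0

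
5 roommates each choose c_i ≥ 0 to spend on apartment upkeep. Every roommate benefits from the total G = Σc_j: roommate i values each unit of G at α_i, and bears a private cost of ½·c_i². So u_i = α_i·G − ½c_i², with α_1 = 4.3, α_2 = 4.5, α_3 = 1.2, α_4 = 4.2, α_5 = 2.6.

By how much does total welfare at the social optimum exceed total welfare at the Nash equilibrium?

Roommate i's FOC: ∂u_i/∂c_i = α_i − c_i = 0, so c_i* = α_i.
NE contributions = (4.3, 4.5, 1.2, 4.2, 2.6); G = 16.8.
W^NE = (Σα)·G − ½Σα_i² = 16.8² − ½·64.58 = 249.95.
Planner sets c_i = Σα_j = 16.8 for every i, so G^SO = 5·16.8 = 84.
W^SO = (Σα)·G^SO − ½·5·(Σα)² = (5/2)·16.8² = 705.6.
Deadweight loss = W^SO − W^NE = 455.65.

455.65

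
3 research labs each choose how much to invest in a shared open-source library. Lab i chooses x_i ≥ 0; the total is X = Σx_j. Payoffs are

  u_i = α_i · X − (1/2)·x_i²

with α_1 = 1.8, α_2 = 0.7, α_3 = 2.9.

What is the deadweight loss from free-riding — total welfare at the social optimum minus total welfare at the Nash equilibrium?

Lab i's FOC: ∂u_i/∂x_i = α_i − x_i = 0, so x_i* = α_i.
NE contributions = (1.8, 0.7, 2.9); X = 5.4.
W^NE = (Σα)·X − ½Σα_i² = 5.4² − ½·12.14 = 23.09.
Planner sets x_i = Σα_j = 5.4 for every i, so X^SO = 3·5.4 = 16.2.
W^SO = (Σα)·X^SO − ½·3·(Σα)² = (3/2)·5.4² = 43.74.
Deadweight loss = W^SO − W^NE = 20.65.

20.65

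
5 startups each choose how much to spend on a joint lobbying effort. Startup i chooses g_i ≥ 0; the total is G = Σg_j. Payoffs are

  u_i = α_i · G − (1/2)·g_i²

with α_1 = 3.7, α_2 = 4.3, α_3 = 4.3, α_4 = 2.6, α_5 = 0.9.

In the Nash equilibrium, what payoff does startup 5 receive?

Startup i's FOC: ∂u_i/∂g_i = α_i − g_i = 0, so g_i* = α_i.
NE contributions = (3.7, 4.3, 4.3, 2.6, 0.9); G = 15.8.
u_5 = α_5·G − ½·(g_5)² = 0.9·15.8 − ½·0.9² = 13.815.

13.815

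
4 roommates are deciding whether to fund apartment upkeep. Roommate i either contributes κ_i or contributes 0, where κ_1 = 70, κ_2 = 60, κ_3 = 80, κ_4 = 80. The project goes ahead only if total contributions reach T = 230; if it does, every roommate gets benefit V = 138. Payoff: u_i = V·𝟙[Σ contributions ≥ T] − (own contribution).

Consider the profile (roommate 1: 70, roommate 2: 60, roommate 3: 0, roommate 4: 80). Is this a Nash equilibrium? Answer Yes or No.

Total = 210 < 230: not provided.
Roommate 1 (pledges 70, payoff -70): dropping to 0 → total 140, payoff 0. Profitable deviation.

No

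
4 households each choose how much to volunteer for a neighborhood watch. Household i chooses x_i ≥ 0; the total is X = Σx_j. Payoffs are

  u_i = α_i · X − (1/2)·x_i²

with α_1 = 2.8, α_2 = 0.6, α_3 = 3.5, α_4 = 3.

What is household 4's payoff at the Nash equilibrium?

Household i's FOC: ∂u_i/∂x_i = α_i − x_i = 0, so x_i* = α_i.
NE contributions = (2.8, 0.6, 3.5, 3); X = 9.9.
u_4 = α_4·X − ½·(x_4)² = 3·9.9 − ½·3² = 25.2.

25.2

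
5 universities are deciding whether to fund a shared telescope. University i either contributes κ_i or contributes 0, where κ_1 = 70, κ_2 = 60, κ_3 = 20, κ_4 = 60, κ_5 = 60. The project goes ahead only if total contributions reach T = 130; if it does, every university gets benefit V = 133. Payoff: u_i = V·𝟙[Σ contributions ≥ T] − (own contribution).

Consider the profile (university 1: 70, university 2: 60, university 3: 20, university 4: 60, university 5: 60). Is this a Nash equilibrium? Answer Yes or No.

Total = 270 ≥ 130: provided.
University 1 (pledges 70, payoff 63): dropping to 0 → total 200, payoff 133. Profitable deviation.

No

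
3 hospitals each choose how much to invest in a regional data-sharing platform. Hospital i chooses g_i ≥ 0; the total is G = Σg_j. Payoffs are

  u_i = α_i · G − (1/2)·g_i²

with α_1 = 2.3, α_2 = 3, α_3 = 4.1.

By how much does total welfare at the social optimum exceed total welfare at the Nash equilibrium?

Hospital i's FOC: ∂u_i/∂g_i = α_i − g_i = 0, so g_i* = α_i.
NE contributions = (2.3, 3, 4.1); G = 9.4.
W^NE = (Σα)·G − ½Σα_i² = 9.4² − ½·31.1 = 72.81.
Planner sets g_i = Σα_j = 9.4 for every i, so G^SO = 3·9.4 = 28.2.
W^SO = (Σα)·G^SO − ½·3·(Σα)² = (3/2)·9.4² = 132.54.
Deadweight loss = W^SO − W^NE = 59.73.

59.73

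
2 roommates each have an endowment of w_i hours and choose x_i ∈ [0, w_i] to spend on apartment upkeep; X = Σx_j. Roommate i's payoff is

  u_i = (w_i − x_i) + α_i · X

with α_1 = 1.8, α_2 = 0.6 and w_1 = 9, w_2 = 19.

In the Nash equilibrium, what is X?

9

∂u_i/∂x_i = α_i − 1, so roommate i contributes w_i if α_i > 1, else 0.
α_i > 1 for i ∈ {1}; NE contributions (9, 0), X = 9.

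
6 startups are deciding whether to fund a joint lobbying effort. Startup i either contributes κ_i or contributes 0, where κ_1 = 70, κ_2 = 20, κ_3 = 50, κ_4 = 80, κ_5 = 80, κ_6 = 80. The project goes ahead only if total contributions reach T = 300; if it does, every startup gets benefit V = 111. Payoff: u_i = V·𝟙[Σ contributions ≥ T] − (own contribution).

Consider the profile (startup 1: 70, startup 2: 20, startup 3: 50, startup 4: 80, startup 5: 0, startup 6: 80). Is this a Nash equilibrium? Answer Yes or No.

Total = 300 ≥ 300: provided.
Startup 1 (pledges 70, payoff 41): dropping to 0 → total 230, payoff 0. No gain.
Startup 2 (pledges 20, payoff 91): dropping to 0 → total 280, payoff 0. No gain.
Startup 3 (pledges 50, payoff 61): dropping to 0 → total 250, payoff 0. No gain.
Startup 4 (pledges 80, payoff 31): dropping to 0 → total 220, payoff 0. No gain.
Startup 5 (pledges 0, payoff 111): pledging 80 → total 380, payoff 31. No gain.
Startup 6 (pledges 80, payoff 31): dropping to 0 → total 220, payoff 0. No gain.

Yes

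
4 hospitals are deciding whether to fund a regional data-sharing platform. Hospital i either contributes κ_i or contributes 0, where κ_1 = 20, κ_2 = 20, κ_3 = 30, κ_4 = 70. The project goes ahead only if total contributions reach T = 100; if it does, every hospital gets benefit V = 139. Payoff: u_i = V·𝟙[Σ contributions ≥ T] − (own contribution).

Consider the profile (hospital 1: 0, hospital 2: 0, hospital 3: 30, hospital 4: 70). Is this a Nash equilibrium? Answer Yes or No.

Total = 100 ≥ 100: provided.
Hospital 1 (pledges 0, payoff 139): pledging 20 → total 120, payoff 119. No gain.
Hospital 2 (pledges 0, payoff 139): pledging 20 → total 120, payoff 119. No gain.
Hospital 3 (pledges 30, payoff 109): dropping to 0 → total 70, payoff 0. No gain.
Hospital 4 (pledges 70, payoff 69): dropping to 0 → total 30, payoff 0. No gain.

Yes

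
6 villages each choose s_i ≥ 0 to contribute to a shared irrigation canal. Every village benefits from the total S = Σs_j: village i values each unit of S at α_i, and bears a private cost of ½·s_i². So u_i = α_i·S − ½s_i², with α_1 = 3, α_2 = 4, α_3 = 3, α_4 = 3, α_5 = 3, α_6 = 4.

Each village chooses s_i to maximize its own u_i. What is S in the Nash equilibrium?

20

Village i's FOC: ∂u_i/∂s_i = α_i − s_i = 0, so s_i* = α_i.
NE contributions = (3, 4, 3, 3, 3, 4); S = 20.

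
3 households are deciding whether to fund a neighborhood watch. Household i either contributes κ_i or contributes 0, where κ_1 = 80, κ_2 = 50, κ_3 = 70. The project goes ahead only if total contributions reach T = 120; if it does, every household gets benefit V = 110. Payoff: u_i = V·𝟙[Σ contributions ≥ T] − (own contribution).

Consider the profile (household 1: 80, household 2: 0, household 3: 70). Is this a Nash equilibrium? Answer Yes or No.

Total = 150 ≥ 120: provided.
Household 1 (pledges 80, payoff 30): dropping to 0 → total 70, payoff 0. No gain.
Household 2 (pledges 0, payoff 110): pledging 50 → total 200, payoff 60. No gain.
Household 3 (pledges 70, payoff 40): dropping to 0 → total 80, payoff 0. No gain.

Yes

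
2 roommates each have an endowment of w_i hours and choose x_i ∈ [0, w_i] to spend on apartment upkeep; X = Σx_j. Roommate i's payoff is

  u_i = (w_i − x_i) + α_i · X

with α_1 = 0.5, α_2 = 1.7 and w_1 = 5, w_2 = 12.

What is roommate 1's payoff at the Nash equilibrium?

11

∂u_i/∂x_i = α_i − 1, so roommate i contributes w_i if α_i > 1, else 0.
α_i > 1 for i ∈ {2}; NE contributions (0, 12), X = 12.
u_1 = (5 − 0) + 0.5·12 = 11.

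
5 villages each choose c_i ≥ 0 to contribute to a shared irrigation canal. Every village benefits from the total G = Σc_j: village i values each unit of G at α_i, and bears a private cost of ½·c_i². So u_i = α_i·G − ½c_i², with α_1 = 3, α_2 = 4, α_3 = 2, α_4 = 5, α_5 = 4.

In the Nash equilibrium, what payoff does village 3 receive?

34

Village i's FOC: ∂u_i/∂c_i = α_i − c_i = 0, so c_i* = α_i.
NE contributions = (3, 4, 2, 5, 4); G = 18.
u_3 = α_3·G − ½·(c_3)² = 2·18 − ½·2² = 34.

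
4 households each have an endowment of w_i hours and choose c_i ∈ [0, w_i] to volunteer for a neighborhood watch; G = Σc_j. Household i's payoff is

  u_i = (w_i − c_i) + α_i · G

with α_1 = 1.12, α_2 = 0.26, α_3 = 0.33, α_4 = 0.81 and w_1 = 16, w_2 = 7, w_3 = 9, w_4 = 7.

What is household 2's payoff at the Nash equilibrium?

∂u_i/∂c_i = α_i − 1, so household i contributes w_i if α_i > 1, else 0.
α_i > 1 for i ∈ {1}; NE contributions (16, 0, 0, 0), G = 16.
u_2 = (7 − 0) + 0.26·16 = 11.16.

11.16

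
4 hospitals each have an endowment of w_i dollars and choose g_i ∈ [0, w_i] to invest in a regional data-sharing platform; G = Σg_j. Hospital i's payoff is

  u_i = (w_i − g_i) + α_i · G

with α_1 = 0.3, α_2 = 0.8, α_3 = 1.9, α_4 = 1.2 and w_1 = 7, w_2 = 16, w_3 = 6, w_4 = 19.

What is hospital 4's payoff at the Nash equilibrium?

30

∂u_i/∂g_i = α_i − 1, so hospital i contributes w_i if α_i > 1, else 0.
α_i > 1 for i ∈ {3, 4}; NE contributions (0, 0, 6, 19), G = 25.
u_4 = (19 − 19) + 1.2·25 = 30.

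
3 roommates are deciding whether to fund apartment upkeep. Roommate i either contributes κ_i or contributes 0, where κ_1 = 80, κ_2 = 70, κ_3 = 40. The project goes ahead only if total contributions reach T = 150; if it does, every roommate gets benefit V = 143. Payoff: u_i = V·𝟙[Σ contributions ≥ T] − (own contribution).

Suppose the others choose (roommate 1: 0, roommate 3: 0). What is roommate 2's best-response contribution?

0

Others' total = 0. Even contributing 70 gives 70 < 150: no benefit either way.
Best response: 0.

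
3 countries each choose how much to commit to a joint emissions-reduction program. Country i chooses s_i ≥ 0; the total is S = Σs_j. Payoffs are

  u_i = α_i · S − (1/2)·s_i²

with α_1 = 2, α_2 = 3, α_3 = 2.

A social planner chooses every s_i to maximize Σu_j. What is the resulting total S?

Planner FOC: ∂(Σu_j)/∂s_i = (Σα_j) − s_i = 0, so s_i^SO = Σα_j = 7 for every i; S^SO = 21.

21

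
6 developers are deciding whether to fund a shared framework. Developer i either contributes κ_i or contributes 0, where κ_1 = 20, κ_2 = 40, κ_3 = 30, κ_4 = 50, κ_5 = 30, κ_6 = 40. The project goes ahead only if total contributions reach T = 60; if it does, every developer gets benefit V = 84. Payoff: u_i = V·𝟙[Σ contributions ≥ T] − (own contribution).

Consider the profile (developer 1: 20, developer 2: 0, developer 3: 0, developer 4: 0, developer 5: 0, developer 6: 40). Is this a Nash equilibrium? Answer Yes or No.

Total = 60 ≥ 60: provided.
Developer 1 (pledges 20, payoff 64): dropping to 0 → total 40, payoff 0. No gain.
Developer 2 (pledges 0, payoff 84): pledging 40 → total 100, payoff 44. No gain.
Developer 3 (pledges 0, payoff 84): pledging 30 → total 90, payoff 54. No gain.
Developer 4 (pledges 0, payoff 84): pledging 50 → total 110, payoff 34. No gain.
Developer 5 (pledges 0, payoff 84): pledging 30 → total 90, payoff 54. No gain.
Developer 6 (pledges 40, payoff 44): dropping to 0 → total 20, payoff 0. No gain.

Yes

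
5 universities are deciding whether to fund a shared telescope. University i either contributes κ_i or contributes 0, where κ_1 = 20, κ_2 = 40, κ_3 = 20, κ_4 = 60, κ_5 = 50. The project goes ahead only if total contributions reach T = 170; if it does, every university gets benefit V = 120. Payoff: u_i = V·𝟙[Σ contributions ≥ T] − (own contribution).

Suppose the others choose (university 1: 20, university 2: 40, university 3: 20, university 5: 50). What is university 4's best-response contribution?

60

Others' total = 130. Contributing 60 brings total to 190 ≥ 170: gain V − κ_4 = 60.
Best response: 60.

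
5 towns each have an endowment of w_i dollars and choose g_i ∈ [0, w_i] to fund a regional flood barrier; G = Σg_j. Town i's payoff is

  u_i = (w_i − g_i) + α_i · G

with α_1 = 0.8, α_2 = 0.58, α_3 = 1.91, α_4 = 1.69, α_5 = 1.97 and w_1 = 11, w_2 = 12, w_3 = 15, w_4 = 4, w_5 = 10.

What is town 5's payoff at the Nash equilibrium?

57.13

∂u_i/∂g_i = α_i − 1, so town i contributes w_i if α_i > 1, else 0.
α_i > 1 for i ∈ {3, 4, 5}; NE contributions (0, 0, 15, 4, 10), G = 29.
u_5 = (10 − 10) + 1.97·29 = 57.13.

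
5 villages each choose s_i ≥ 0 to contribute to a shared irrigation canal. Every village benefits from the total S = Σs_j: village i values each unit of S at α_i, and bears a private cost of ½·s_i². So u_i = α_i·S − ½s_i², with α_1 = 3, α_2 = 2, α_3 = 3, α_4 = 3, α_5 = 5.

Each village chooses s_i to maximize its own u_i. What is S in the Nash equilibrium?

16

Village i's FOC: ∂u_i/∂s_i = α_i − s_i = 0, so s_i* = α_i.
NE contributions = (3, 2, 3, 3, 5); S = 16.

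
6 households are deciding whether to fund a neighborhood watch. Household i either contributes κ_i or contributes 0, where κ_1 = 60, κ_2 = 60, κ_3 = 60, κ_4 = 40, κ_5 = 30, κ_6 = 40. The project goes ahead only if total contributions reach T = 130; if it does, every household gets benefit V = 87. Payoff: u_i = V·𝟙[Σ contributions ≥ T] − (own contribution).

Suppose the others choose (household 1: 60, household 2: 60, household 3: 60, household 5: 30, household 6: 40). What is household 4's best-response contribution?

0

Others' total = 250 ≥ 130; contributing adds cost 40 for no extra benefit.
Best response: 0.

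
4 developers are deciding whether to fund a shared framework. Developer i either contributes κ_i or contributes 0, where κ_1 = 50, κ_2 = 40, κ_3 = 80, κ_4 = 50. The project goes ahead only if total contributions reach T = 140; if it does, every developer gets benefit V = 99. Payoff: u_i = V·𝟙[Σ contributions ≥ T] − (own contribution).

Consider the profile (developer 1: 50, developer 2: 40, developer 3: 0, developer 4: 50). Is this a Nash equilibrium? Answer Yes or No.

Total = 140 ≥ 140: provided.
Developer 1 (pledges 50, payoff 49): dropping to 0 → total 90, payoff 0. No gain.
Developer 2 (pledges 40, payoff 59): dropping to 0 → total 100, payoff 0. No gain.
Developer 3 (pledges 0, payoff 99): pledging 80 → total 220, payoff 19. No gain.
Developer 4 (pledges 50, payoff 49): dropping to 0 → total 90, payoff 0. No gain.

Yes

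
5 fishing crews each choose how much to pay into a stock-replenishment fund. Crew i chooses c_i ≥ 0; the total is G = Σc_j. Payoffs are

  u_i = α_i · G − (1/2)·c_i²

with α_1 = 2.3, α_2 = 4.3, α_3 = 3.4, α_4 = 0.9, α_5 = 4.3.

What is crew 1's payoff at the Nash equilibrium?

32.315

Crew i's FOC: ∂u_i/∂c_i = α_i − c_i = 0, so c_i* = α_i.
NE contributions = (2.3, 4.3, 3.4, 0.9, 4.3); G = 15.2.
u_1 = α_1·G − ½·(c_1)² = 2.3·15.2 − ½·2.3² = 32.315.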